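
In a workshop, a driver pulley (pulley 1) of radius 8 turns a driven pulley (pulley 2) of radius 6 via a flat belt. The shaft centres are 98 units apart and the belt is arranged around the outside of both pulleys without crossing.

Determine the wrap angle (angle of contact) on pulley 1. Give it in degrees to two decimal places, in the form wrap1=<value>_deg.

wrap1=182.34_deg

open belt: β = asin((r2−r1)/C) = asin(-2/98) = -1.1694°
wrap1 = π − 2β = 182.3388°
wrap2 = π + 2β = 177.6612°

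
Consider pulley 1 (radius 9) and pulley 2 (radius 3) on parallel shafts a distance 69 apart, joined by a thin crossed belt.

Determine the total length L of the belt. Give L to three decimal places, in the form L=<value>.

L=177.791

crossed belt: β = asin((r1+r2)/C) = asin(12/69) = 10.0154°
wrap1 = wrap2 = π + 2β = 200.0308°
tangent length = C·cosβ = 67.9485
L = (r1+r2)·wrap + 2·C·cosβ = 12·3.4912 + 2·67.9485 = 177.7914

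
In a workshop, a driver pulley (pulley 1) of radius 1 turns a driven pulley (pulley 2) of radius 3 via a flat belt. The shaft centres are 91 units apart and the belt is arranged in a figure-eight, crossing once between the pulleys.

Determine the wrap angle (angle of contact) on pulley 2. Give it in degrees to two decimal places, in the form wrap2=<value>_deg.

wrap2=185.04_deg

crossed belt: β = asin((r1+r2)/C) = asin(4/91) = 2.5193°
wrap1 = wrap2 = π + 2β = 185.0386°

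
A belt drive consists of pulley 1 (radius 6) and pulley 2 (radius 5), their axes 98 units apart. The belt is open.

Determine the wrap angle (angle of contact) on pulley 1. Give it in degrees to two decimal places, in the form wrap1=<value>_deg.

wrap1=181.17_deg

open belt: β = asin((r2−r1)/C) = asin(-1/98) = -0.5847°
wrap1 = π − 2β = 181.1693°
wrap2 = π + 2β = 178.8307°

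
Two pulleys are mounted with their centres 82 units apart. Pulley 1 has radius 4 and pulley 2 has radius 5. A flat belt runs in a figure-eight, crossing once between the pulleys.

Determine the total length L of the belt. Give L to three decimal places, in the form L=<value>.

L=193.263

crossed belt: β = asin((r1+r2)/C) = asin(9/82) = 6.3013°
wrap1 = wrap2 = π + 2β = 192.6025°
tangent length = C·cosβ = 81.5046
L = (r1+r2)·wrap + 2·C·cosβ = 9·3.3615 + 2·81.5046 = 193.2631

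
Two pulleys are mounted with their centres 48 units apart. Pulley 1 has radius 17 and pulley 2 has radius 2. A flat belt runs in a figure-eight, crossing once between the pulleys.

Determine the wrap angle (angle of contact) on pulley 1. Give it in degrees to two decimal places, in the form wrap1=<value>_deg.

crossed belt: β = asin((r1+r2)/C) = asin(19/48) = 23.3180°
wrap1 = wrap2 = π + 2β = 226.6359°

wrap1=226.64_deg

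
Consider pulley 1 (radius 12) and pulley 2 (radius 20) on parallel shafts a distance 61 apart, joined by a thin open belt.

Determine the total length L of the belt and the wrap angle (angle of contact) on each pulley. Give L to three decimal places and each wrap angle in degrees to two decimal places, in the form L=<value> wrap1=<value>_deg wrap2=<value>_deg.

open belt: β = asin((r2−r1)/C) = asin(8/61) = 7.5359°
wrap1 = π − 2β = 164.9282°
wrap2 = π + 2β = 195.0718°
tangent length = C·cosβ = 60.4731
L = r1·wrap1 + r2·wrap2 + 2·C·cosβ = 12·2.8785 + 20·3.4046 + 2·60.4731 = 223.5817

L=223.582 wrap1=164.93_deg wrap2=195.07_deg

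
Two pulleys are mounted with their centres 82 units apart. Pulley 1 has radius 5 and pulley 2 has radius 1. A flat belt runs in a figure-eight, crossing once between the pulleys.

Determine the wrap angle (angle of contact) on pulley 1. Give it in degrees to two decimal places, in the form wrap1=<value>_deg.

wrap1=188.39_deg

crossed belt: β = asin((r1+r2)/C) = asin(6/82) = 4.1961°
wrap1 = wrap2 = π + 2β = 188.3922°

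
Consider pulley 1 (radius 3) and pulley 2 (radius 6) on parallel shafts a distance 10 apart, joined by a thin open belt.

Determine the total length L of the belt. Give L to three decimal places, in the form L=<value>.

open belt: β = asin((r2−r1)/C) = asin(3/10) = 17.4576°
wrap1 = π − 2β = 145.0848°
wrap2 = π + 2β = 214.9152°
tangent length = C·cosβ = 9.5394
L = r1·wrap1 + r2·wrap2 + 2·C·cosβ = 3·2.5322 + 6·3.7510 + 2·9.5394 = 49.1813

L=49.181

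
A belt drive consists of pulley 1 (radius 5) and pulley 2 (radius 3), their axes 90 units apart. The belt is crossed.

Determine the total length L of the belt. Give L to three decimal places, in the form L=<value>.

crossed belt: β = asin((r1+r2)/C) = asin(8/90) = 5.0997°
wrap1 = wrap2 = π + 2β = 190.1994°
tangent length = C·cosβ = 89.6437
L = (r1+r2)·wrap + 2·C·cosβ = 8·3.3196 + 2·89.6437 = 205.8443

L=205.844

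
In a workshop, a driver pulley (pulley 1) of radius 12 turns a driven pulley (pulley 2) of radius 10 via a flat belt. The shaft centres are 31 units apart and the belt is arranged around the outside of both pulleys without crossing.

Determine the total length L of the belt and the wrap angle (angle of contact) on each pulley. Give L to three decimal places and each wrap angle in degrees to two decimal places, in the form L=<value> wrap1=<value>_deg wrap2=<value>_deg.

L=131.244 wrap1=187.40_deg wrap2=172.60_deg

open belt: β = asin((r2−r1)/C) = asin(-2/31) = -3.6991°
wrap1 = π − 2β = 187.3981°
wrap2 = π + 2β = 172.6019°
tangent length = C·cosβ = 30.9354
L = r1·wrap1 + r2·wrap2 + 2·C·cosβ = 12·3.2707 + 10·3.0125 + 2·30.9354 = 131.2441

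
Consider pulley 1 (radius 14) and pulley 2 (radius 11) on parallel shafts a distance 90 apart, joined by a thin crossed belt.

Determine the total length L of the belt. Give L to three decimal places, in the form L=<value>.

L=265.530

crossed belt: β = asin((r1+r2)/C) = asin(25/90) = 16.1276°
wrap1 = wrap2 = π + 2β = 212.2552°
tangent length = C·cosβ = 86.4581
L = (r1+r2)·wrap + 2·C·cosβ = 25·3.7046 + 2·86.4581 = 265.5300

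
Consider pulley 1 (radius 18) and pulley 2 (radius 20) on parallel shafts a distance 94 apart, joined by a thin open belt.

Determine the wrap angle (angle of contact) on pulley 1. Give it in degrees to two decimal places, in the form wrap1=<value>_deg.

open belt: β = asin((r2−r1)/C) = asin(2/94) = 1.2192°
wrap1 = π − 2β = 177.5617°
wrap2 = π + 2β = 182.4383°

wrap1=177.56_deg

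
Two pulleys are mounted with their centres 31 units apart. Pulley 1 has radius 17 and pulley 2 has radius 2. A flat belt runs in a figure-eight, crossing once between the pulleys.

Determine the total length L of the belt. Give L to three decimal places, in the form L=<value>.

L=133.750

crossed belt: β = asin((r1+r2)/C) = asin(19/31) = 37.7997°
wrap1 = wrap2 = π + 2β = 255.5994°
tangent length = C·cosβ = 24.4949
L = (r1+r2)·wrap + 2·C·cosβ = 19·4.4611 + 2·24.4949 = 133.7498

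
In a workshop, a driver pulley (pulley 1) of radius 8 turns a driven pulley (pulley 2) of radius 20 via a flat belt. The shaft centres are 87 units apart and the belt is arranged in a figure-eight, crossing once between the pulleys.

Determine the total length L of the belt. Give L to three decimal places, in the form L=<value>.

crossed belt: β = asin((r1+r2)/C) = asin(28/87) = 18.7742°
wrap1 = wrap2 = π + 2β = 217.5484°
tangent length = C·cosβ = 82.3711
L = (r1+r2)·wrap + 2·C·cosβ = 28·3.7969 + 2·82.3711 = 271.0564

L=271.056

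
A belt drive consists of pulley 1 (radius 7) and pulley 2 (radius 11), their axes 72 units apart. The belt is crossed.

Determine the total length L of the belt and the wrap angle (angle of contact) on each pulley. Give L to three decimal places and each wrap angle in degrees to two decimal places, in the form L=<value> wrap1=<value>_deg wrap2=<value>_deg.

crossed belt: β = asin((r1+r2)/C) = asin(18/72) = 14.4775°
wrap1 = wrap2 = π + 2β = 208.9550°
tangent length = C·cosβ = 69.7137
L = (r1+r2)·wrap + 2·C·cosβ = 18·3.6470 + 2·69.7137 = 205.0726

L=205.073 wrap1=208.96_deg wrap2=208.96_deg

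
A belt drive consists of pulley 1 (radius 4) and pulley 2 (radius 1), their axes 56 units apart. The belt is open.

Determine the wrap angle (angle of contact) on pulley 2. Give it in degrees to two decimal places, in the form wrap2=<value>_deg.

wrap2=173.86_deg

open belt: β = asin((r2−r1)/C) = asin(-3/56) = -3.0709°
wrap1 = π − 2β = 186.1418°
wrap2 = π + 2β = 173.8582°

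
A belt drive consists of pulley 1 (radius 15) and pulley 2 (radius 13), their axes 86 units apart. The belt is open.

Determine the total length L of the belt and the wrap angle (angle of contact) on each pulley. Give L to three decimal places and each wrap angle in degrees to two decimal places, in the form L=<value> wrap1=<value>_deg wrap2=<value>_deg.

L=260.011 wrap1=182.67_deg wrap2=177.33_deg

open belt: β = asin((r2−r1)/C) = asin(-2/86) = -1.3326°
wrap1 = π − 2β = 182.6652°
wrap2 = π + 2β = 177.3348°
tangent length = C·cosβ = 85.9767
L = r1·wrap1 + r2·wrap2 + 2·C·cosβ = 15·3.1881 + 13·3.0951 + 2·85.9767 = 260.0111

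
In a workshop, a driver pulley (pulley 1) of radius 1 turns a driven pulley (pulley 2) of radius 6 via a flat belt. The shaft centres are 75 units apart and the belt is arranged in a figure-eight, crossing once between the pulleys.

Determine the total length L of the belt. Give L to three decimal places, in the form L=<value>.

crossed belt: β = asin((r1+r2)/C) = asin(7/75) = 5.3554°
wrap1 = wrap2 = π + 2β = 190.7108°
tangent length = C·cosβ = 74.6726
L = (r1+r2)·wrap + 2·C·cosβ = 7·3.3285 + 2·74.6726 = 172.6450

L=172.645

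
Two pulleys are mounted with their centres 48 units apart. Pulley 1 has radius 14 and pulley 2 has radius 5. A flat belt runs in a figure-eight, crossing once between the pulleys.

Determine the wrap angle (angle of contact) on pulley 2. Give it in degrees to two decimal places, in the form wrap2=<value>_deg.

wrap2=226.64_deg

crossed belt: β = asin((r1+r2)/C) = asin(19/48) = 23.3180°
wrap1 = wrap2 = π + 2β = 226.6359°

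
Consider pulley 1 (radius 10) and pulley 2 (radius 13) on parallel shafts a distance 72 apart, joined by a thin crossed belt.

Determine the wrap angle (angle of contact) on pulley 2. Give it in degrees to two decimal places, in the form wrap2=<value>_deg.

crossed belt: β = asin((r1+r2)/C) = asin(23/72) = 18.6293°
wrap1 = wrap2 = π + 2β = 217.2587°

wrap2=217.26_deg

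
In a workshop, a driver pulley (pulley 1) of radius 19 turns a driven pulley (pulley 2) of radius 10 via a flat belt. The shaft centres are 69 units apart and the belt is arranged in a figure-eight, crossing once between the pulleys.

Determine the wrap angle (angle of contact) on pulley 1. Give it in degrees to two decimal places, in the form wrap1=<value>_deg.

crossed belt: β = asin((r1+r2)/C) = asin(29/69) = 24.8529°
wrap1 = wrap2 = π + 2β = 229.7058°

wrap1=229.71_deg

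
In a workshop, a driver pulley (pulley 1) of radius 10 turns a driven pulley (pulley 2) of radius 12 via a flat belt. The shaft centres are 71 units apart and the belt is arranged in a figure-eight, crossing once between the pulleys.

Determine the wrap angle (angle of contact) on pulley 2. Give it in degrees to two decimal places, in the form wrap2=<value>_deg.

wrap2=216.10_deg

crossed belt: β = asin((r1+r2)/C) = asin(22/71) = 18.0507°
wrap1 = wrap2 = π + 2β = 216.1015°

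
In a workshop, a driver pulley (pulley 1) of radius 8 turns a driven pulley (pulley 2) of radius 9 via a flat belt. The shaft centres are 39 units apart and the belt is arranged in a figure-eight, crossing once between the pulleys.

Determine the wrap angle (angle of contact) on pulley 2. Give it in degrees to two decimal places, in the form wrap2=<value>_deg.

crossed belt: β = asin((r1+r2)/C) = asin(17/39) = 25.8424°
wrap1 = wrap2 = π + 2β = 231.6848°

wrap2=231.68_deg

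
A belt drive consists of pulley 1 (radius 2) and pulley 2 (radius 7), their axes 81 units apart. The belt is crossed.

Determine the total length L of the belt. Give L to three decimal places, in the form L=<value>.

crossed belt: β = asin((r1+r2)/C) = asin(9/81) = 6.3794°
wrap1 = wrap2 = π + 2β = 192.7587°
tangent length = C·cosβ = 80.4984
L = (r1+r2)·wrap + 2·C·cosβ = 9·3.3643 + 2·80.4984 = 191.2754

L=191.275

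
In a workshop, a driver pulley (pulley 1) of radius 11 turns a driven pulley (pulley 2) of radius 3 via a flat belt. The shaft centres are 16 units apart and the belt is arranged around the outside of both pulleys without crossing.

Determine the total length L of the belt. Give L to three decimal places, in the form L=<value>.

L=80.073

open belt: β = asin((r2−r1)/C) = asin(-8/16) = -30.0000°
wrap1 = π − 2β = 240.0000°
wrap2 = π + 2β = 120.0000°
tangent length = C·cosβ = 13.8564
L = r1·wrap1 + r2·wrap2 + 2·C·cosβ = 11·4.1888 + 3·2.0944 + 2·13.8564 = 80.0727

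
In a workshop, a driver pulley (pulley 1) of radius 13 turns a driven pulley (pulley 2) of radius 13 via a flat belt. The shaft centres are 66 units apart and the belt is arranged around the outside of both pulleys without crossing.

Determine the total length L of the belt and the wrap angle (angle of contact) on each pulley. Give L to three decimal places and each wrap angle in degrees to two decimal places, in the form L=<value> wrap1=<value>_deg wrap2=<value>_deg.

open belt: β = asin((r2−r1)/C) = asin(0/66) = 0.0000°
wrap1 = π − 2β = 180.0000°
wrap2 = π + 2β = 180.0000°
tangent length = C·cosβ = 66.0000
L = r1·wrap1 + r2·wrap2 + 2·C·cosβ = 13·3.1416 + 13·3.1416 + 2·66.0000 = 213.6814

L=213.681 wrap1=180.00_deg wrap2=180.00_deg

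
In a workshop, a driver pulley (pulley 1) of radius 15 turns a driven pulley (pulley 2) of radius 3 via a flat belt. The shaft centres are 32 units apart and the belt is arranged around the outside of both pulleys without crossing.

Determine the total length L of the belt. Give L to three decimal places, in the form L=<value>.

open belt: β = asin((r2−r1)/C) = asin(-12/32) = -22.0243°
wrap1 = π − 2β = 224.0486°
wrap2 = π + 2β = 135.9514°
tangent length = C·cosβ = 29.6648
L = r1·wrap1 + r2·wrap2 + 2·C·cosβ = 15·3.9104 + 3·2.3728 + 2·29.6648 = 125.1038

L=125.104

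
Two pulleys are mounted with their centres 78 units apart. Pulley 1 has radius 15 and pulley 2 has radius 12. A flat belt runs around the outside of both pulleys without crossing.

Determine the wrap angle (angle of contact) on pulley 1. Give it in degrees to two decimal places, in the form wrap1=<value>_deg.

open belt: β = asin((r2−r1)/C) = asin(-3/78) = -2.2042°
wrap1 = π − 2β = 184.4085°
wrap2 = π + 2β = 175.5915°

wrap1=184.41_deg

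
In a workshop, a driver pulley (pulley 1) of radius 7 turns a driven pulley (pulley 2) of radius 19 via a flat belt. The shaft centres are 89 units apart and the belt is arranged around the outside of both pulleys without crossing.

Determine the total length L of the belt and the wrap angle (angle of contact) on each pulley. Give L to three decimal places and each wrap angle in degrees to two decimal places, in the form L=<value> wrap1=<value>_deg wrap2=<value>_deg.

L=261.302 wrap1=164.50_deg wrap2=195.50_deg

open belt: β = asin((r2−r1)/C) = asin(12/89) = 7.7489°
wrap1 = π − 2β = 164.5023°
wrap2 = π + 2β = 195.4977°
tangent length = C·cosβ = 88.1873
L = r1·wrap1 + r2·wrap2 + 2·C·cosβ = 7·2.8711 + 19·3.4121 + 2·88.1873 = 261.3019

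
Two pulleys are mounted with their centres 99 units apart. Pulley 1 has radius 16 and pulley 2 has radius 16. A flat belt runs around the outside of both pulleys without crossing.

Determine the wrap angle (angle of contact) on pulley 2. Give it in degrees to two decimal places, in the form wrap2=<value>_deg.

open belt: β = asin((r2−r1)/C) = asin(0/99) = 0.0000°
wrap1 = π − 2β = 180.0000°
wrap2 = π + 2β = 180.0000°

wrap2=180.00_deg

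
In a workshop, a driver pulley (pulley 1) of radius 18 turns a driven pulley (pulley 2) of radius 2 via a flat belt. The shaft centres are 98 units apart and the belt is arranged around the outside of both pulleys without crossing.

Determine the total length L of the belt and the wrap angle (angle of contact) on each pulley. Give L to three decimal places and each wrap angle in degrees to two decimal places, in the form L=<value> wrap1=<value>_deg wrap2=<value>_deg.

open belt: β = asin((r2−r1)/C) = asin(-16/98) = -9.3965°
wrap1 = π − 2β = 198.7930°
wrap2 = π + 2β = 161.2070°
tangent length = C·cosβ = 96.6851
L = r1·wrap1 + r2·wrap2 + 2·C·cosβ = 18·3.4696 + 2·2.8136 + 2·96.6851 = 261.4499

L=261.450 wrap1=198.79_deg wrap2=161.21_deg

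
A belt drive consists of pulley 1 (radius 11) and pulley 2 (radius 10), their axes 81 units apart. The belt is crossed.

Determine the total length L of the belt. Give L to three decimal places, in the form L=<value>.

crossed belt: β = asin((r1+r2)/C) = asin(21/81) = 15.0261°
wrap1 = wrap2 = π + 2β = 210.0522°
tangent length = C·cosβ = 78.2304
L = (r1+r2)·wrap + 2·C·cosβ = 21·3.6661 + 2·78.2304 = 233.4490

L=233.449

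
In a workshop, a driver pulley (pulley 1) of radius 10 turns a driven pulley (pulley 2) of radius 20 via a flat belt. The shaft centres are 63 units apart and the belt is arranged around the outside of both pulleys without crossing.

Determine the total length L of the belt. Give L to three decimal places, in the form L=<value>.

L=221.838

open belt: β = asin((r2−r1)/C) = asin(10/63) = 9.1332°
wrap1 = π − 2β = 161.7336°
wrap2 = π + 2β = 198.2664°
tangent length = C·cosβ = 62.2013
L = r1·wrap1 + r2·wrap2 + 2·C·cosβ = 10·2.8228 + 20·3.4604 + 2·62.2013 = 221.8384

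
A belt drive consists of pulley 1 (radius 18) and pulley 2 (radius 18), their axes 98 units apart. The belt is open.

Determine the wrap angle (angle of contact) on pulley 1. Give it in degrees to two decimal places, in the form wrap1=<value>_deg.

wrap1=180.00_deg

open belt: β = asin((r2−r1)/C) = asin(0/98) = 0.0000°
wrap1 = π − 2β = 180.0000°
wrap2 = π + 2β = 180.0000°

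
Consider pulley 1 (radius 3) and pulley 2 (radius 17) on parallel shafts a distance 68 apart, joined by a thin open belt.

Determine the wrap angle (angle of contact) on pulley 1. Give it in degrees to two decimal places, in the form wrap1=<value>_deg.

open belt: β = asin((r2−r1)/C) = asin(14/68) = 11.8812°
wrap1 = π − 2β = 156.2377°
wrap2 = π + 2β = 203.7623°

wrap1=156.24_deg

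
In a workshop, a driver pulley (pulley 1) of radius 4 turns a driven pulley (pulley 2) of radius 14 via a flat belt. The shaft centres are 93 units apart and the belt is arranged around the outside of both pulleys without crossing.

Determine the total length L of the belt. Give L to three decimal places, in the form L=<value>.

L=243.625

open belt: β = asin((r2−r1)/C) = asin(10/93) = 6.1728°
wrap1 = π − 2β = 167.6545°
wrap2 = π + 2β = 192.3455°
tangent length = C·cosβ = 92.4608
L = r1·wrap1 + r2·wrap2 + 2·C·cosβ = 4·2.9261 + 14·3.3571 + 2·92.4608 = 243.6250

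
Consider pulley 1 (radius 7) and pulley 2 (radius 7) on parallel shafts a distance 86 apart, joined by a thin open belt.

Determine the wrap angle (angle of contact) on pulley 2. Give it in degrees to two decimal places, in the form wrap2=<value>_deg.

open belt: β = asin((r2−r1)/C) = asin(0/86) = 0.0000°
wrap1 = π − 2β = 180.0000°
wrap2 = π + 2β = 180.0000°

wrap2=180.00_deg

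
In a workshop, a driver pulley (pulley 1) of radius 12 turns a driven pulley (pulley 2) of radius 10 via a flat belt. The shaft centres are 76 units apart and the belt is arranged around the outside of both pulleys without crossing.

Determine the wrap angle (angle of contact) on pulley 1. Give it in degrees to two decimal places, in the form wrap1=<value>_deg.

wrap1=183.02_deg

open belt: β = asin((r2−r1)/C) = asin(-2/76) = -1.5080°
wrap1 = π − 2β = 183.0159°
wrap2 = π + 2β = 176.9841°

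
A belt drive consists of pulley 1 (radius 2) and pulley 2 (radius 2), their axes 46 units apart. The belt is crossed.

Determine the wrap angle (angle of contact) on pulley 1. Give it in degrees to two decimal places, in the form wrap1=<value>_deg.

crossed belt: β = asin((r1+r2)/C) = asin(4/46) = 4.9885°
wrap1 = wrap2 = π + 2β = 189.9771°

wrap1=189.98_deg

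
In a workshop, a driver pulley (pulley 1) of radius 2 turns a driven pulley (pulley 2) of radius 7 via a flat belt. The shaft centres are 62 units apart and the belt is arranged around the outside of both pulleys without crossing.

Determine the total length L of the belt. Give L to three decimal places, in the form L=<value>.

L=152.678

open belt: β = asin((r2−r1)/C) = asin(5/62) = 4.6257°
wrap1 = π − 2β = 170.7487°
wrap2 = π + 2β = 189.2513°
tangent length = C·cosβ = 61.7981
L = r1·wrap1 + r2·wrap2 + 2·C·cosβ = 2·2.9801 + 7·3.3031 + 2·61.7981 = 152.6778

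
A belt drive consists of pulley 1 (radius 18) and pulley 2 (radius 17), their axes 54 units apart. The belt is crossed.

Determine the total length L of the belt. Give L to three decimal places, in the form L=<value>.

L=241.560

crossed belt: β = asin((r1+r2)/C) = asin(35/54) = 40.4021°
wrap1 = wrap2 = π + 2β = 260.8043°
tangent length = C·cosβ = 41.1218
L = (r1+r2)·wrap + 2·C·cosβ = 35·4.5519 + 2·41.1218 = 241.5598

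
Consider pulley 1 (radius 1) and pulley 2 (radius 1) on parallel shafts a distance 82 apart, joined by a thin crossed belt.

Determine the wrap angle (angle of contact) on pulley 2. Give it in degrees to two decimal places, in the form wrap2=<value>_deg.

crossed belt: β = asin((r1+r2)/C) = asin(2/82) = 1.3976°
wrap1 = wrap2 = π + 2β = 182.7952°

wrap2=182.80_deg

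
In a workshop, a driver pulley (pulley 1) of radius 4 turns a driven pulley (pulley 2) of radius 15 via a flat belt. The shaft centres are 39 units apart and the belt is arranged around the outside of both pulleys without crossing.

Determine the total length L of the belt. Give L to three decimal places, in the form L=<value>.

open belt: β = asin((r2−r1)/C) = asin(11/39) = 16.3827°
wrap1 = π − 2β = 147.2347°
wrap2 = π + 2β = 212.7653°
tangent length = C·cosβ = 37.4166
L = r1·wrap1 + r2·wrap2 + 2·C·cosβ = 4·2.5697 + 15·3.7135 + 2·37.4166 = 140.8139

L=140.814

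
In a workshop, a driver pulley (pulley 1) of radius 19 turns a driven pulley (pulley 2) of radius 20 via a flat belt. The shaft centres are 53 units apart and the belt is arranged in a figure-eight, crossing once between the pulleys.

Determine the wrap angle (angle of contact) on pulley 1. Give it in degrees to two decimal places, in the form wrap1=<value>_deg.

wrap1=274.76_deg

crossed belt: β = asin((r1+r2)/C) = asin(39/53) = 47.3790°
wrap1 = wrap2 = π + 2β = 274.7580°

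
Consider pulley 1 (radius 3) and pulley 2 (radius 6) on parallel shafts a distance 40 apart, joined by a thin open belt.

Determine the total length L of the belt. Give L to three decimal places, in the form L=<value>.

open belt: β = asin((r2−r1)/C) = asin(3/40) = 4.3012°
wrap1 = π − 2β = 171.3976°
wrap2 = π + 2β = 188.6024°
tangent length = C·cosβ = 39.8873
L = r1·wrap1 + r2·wrap2 + 2·C·cosβ = 3·2.9915 + 6·3.2917 + 2·39.8873 = 108.4994

L=108.499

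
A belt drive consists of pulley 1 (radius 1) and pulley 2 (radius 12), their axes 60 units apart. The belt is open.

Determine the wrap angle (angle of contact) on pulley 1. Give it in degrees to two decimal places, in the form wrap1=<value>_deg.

open belt: β = asin((r2−r1)/C) = asin(11/60) = 10.5640°
wrap1 = π − 2β = 158.8720°
wrap2 = π + 2β = 201.1280°

wrap1=158.87_deg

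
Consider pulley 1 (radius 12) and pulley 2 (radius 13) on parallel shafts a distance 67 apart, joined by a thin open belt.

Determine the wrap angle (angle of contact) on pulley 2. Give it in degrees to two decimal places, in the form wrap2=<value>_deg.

open belt: β = asin((r2−r1)/C) = asin(1/67) = 0.8552°
wrap1 = π − 2β = 178.2896°
wrap2 = π + 2β = 181.7104°

wrap2=181.71_deg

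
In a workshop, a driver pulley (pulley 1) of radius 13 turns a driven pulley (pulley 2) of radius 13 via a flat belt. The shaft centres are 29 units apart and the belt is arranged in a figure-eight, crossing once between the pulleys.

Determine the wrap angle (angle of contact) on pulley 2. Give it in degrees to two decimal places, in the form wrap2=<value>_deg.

wrap2=307.42_deg

crossed belt: β = asin((r1+r2)/C) = asin(26/29) = 63.7084°
wrap1 = wrap2 = π + 2β = 307.4169°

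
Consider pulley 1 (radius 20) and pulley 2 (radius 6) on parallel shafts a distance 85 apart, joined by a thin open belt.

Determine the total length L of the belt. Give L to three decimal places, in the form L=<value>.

open belt: β = asin((r2−r1)/C) = asin(-14/85) = -9.4801°
wrap1 = π − 2β = 198.9603°
wrap2 = π + 2β = 161.0397°
tangent length = C·cosβ = 83.8391
L = r1·wrap1 + r2·wrap2 + 2·C·cosβ = 20·3.4725 + 6·2.8107 + 2·83.8391 = 253.9925

L=253.993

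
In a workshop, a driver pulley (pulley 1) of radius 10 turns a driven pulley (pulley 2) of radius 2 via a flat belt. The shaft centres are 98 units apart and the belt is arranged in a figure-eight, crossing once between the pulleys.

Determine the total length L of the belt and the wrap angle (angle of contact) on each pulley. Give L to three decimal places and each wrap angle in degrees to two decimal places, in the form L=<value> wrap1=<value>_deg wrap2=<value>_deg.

crossed belt: β = asin((r1+r2)/C) = asin(12/98) = 7.0335°
wrap1 = wrap2 = π + 2β = 194.0669°
tangent length = C·cosβ = 97.2625
L = (r1+r2)·wrap + 2·C·cosβ = 12·3.3871 + 2·97.2625 = 235.1703

L=235.170 wrap1=194.07_deg wrap2=194.07_deg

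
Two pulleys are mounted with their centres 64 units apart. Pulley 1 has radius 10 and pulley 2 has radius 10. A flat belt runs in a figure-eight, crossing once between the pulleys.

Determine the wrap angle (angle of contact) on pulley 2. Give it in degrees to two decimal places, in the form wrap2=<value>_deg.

wrap2=216.42_deg

crossed belt: β = asin((r1+r2)/C) = asin(20/64) = 18.2100°
wrap1 = wrap2 = π + 2β = 216.4199°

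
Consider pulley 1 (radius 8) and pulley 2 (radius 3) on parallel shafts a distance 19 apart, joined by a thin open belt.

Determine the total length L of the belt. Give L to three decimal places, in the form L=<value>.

L=73.881

open belt: β = asin((r2−r1)/C) = asin(-5/19) = -15.2575°
wrap1 = π − 2β = 210.5150°
wrap2 = π + 2β = 149.4850°
tangent length = C·cosβ = 18.3303
L = r1·wrap1 + r2·wrap2 + 2·C·cosβ = 8·3.6742 + 3·2.6090 + 2·18.3303 = 73.8811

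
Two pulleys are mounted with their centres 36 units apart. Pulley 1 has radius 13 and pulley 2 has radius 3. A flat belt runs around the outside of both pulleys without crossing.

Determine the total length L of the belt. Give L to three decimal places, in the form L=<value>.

L=125.062

open belt: β = asin((r2−r1)/C) = asin(-10/36) = -16.1276°
wrap1 = π − 2β = 212.2552°
wrap2 = π + 2β = 147.7448°
tangent length = C·cosβ = 34.5832
L = r1·wrap1 + r2·wrap2 + 2·C·cosβ = 13·3.7046 + 3·2.5786 + 2·34.5832 = 125.0615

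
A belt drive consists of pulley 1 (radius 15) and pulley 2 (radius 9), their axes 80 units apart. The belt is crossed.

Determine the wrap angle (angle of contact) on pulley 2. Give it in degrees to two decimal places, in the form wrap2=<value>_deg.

crossed belt: β = asin((r1+r2)/C) = asin(24/80) = 17.4576°
wrap1 = wrap2 = π + 2β = 214.9152°

wrap2=214.92_deg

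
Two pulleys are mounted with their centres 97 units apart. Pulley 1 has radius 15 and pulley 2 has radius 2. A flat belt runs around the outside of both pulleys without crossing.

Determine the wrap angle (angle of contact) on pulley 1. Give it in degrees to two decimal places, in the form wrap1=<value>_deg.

wrap1=195.40_deg

open belt: β = asin((r2−r1)/C) = asin(-13/97) = -7.7020°
wrap1 = π − 2β = 195.4040°
wrap2 = π + 2β = 164.5960°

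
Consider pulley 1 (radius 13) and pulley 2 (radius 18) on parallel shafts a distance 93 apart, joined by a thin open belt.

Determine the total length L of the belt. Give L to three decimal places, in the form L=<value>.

L=283.658

open belt: β = asin((r2−r1)/C) = asin(5/93) = 3.0819°
wrap1 = π − 2β = 173.8362°
wrap2 = π + 2β = 186.1638°
tangent length = C·cosβ = 92.8655
L = r1·wrap1 + r2·wrap2 + 2·C·cosβ = 13·3.0340 + 18·3.2492 + 2·92.8655 = 283.6583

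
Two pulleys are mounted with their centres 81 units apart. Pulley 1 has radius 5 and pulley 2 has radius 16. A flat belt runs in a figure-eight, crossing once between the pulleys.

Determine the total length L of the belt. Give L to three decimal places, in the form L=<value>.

L=233.449

crossed belt: β = asin((r1+r2)/C) = asin(21/81) = 15.0261°
wrap1 = wrap2 = π + 2β = 210.0522°
tangent length = C·cosβ = 78.2304
L = (r1+r2)·wrap + 2·C·cosβ = 21·3.6661 + 2·78.2304 = 233.4490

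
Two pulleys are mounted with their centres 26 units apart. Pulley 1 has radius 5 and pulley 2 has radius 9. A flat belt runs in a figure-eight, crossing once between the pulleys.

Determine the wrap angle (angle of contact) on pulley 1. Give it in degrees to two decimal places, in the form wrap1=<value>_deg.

wrap1=245.16_deg

crossed belt: β = asin((r1+r2)/C) = asin(14/26) = 32.5790°
wrap1 = wrap2 = π + 2β = 245.1579°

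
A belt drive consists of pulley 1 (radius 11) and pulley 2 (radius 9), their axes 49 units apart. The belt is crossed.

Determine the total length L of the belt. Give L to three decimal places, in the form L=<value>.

L=169.115

crossed belt: β = asin((r1+r2)/C) = asin(20/49) = 24.0895°
wrap1 = wrap2 = π + 2β = 228.1790°
tangent length = C·cosβ = 44.7325
L = (r1+r2)·wrap + 2·C·cosβ = 20·3.9825 + 2·44.7325 = 169.1146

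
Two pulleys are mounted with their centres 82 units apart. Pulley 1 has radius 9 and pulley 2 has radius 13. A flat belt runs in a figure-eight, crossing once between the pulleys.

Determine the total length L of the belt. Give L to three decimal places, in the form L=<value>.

crossed belt: β = asin((r1+r2)/C) = asin(22/82) = 15.5627°
wrap1 = wrap2 = π + 2β = 211.1254°
tangent length = C·cosβ = 78.9937
L = (r1+r2)·wrap + 2·C·cosβ = 22·3.6848 + 2·78.9937 = 239.0537

L=239.054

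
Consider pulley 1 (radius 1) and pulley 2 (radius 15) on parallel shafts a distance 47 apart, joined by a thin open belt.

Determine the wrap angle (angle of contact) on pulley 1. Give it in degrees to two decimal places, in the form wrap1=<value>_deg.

wrap1=145.34_deg

open belt: β = asin((r2−r1)/C) = asin(14/47) = 17.3299°
wrap1 = π − 2β = 145.3403°
wrap2 = π + 2β = 214.6597°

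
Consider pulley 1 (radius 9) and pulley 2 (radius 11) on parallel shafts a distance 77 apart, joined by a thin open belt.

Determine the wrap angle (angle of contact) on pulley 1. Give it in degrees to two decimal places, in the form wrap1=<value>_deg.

open belt: β = asin((r2−r1)/C) = asin(2/77) = 1.4884°
wrap1 = π − 2β = 177.0233°
wrap2 = π + 2β = 182.9767°

wrap1=177.02_deg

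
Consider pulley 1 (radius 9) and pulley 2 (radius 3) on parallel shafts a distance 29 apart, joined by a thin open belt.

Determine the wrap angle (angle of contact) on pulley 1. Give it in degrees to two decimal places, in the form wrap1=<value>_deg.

wrap1=203.88_deg

open belt: β = asin((r2−r1)/C) = asin(-6/29) = -11.9405°
wrap1 = π − 2β = 203.8811°
wrap2 = π + 2β = 156.1189°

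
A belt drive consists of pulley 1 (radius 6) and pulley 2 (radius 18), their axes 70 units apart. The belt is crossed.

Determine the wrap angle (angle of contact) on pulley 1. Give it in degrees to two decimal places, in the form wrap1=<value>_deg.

crossed belt: β = asin((r1+r2)/C) = asin(24/70) = 20.0510°
wrap1 = wrap2 = π + 2β = 220.1021°

wrap1=220.10_deg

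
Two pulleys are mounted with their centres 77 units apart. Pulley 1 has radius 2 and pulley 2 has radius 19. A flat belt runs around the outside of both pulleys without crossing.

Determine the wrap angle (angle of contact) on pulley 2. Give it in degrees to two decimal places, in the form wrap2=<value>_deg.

wrap2=205.51_deg

open belt: β = asin((r2−r1)/C) = asin(17/77) = 12.7548°
wrap1 = π − 2β = 154.4904°
wrap2 = π + 2β = 205.5096°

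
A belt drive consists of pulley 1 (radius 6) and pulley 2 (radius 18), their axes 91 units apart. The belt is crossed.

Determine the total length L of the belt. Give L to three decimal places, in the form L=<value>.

L=263.765

crossed belt: β = asin((r1+r2)/C) = asin(24/91) = 15.2919°
wrap1 = wrap2 = π + 2β = 210.5837°
tangent length = C·cosβ = 87.7781
L = (r1+r2)·wrap + 2·C·cosβ = 24·3.6754 + 2·87.7781 = 263.7654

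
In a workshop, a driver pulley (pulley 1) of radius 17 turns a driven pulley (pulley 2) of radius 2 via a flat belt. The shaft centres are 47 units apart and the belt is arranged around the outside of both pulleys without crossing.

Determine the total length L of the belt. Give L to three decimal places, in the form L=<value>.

open belt: β = asin((r2−r1)/C) = asin(-15/47) = -18.6115°
wrap1 = π − 2β = 217.2229°
wrap2 = π + 2β = 142.7771°
tangent length = C·cosβ = 44.5421
L = r1·wrap1 + r2·wrap2 + 2·C·cosβ = 17·3.7913 + 2·2.4919 + 2·44.5421 = 158.5194

L=158.519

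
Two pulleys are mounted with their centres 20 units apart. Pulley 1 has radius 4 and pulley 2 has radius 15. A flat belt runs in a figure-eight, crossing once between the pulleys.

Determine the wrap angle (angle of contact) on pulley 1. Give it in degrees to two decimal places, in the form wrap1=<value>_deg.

wrap1=323.61_deg

crossed belt: β = asin((r1+r2)/C) = asin(19/20) = 71.8051°
wrap1 = wrap2 = π + 2β = 323.6103°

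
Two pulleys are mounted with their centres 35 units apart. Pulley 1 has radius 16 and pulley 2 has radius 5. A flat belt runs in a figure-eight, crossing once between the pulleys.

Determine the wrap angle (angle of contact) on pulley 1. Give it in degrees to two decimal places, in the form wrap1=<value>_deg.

crossed belt: β = asin((r1+r2)/C) = asin(21/35) = 36.8699°
wrap1 = wrap2 = π + 2β = 253.7398°

wrap1=253.74_deg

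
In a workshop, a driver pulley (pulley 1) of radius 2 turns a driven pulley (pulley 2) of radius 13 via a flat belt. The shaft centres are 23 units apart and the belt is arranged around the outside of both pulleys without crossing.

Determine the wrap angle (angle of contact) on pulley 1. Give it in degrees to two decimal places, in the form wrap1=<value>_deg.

wrap1=122.86_deg

open belt: β = asin((r2−r1)/C) = asin(11/23) = 28.5719°
wrap1 = π − 2β = 122.8562°
wrap2 = π + 2β = 237.1438°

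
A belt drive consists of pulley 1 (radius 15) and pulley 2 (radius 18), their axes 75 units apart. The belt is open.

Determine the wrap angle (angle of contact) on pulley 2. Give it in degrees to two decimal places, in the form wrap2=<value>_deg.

open belt: β = asin((r2−r1)/C) = asin(3/75) = 2.2924°
wrap1 = π − 2β = 175.4151°
wrap2 = π + 2β = 184.5849°

wrap2=184.58_deg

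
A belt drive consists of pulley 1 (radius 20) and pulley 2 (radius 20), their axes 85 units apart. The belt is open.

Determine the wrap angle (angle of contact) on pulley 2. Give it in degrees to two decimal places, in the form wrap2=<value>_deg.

wrap2=180.00_deg

open belt: β = asin((r2−r1)/C) = asin(0/85) = 0.0000°
wrap1 = π − 2β = 180.0000°
wrap2 = π + 2β = 180.0000°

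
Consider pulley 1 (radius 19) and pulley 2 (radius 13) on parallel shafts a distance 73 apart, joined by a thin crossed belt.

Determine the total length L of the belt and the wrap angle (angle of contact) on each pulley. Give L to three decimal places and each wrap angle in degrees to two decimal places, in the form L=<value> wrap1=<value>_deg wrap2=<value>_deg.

crossed belt: β = asin((r1+r2)/C) = asin(32/73) = 25.9990°
wrap1 = wrap2 = π + 2β = 231.9981°
tangent length = C·cosβ = 65.6125
L = (r1+r2)·wrap + 2·C·cosβ = 32·4.0491 + 2·65.6125 = 260.7972

L=260.797 wrap1=232.00_deg wrap2=232.00_deg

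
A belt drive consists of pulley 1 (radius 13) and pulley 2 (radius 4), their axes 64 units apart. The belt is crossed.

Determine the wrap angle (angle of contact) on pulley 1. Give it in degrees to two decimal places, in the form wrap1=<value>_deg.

crossed belt: β = asin((r1+r2)/C) = asin(17/64) = 15.4041°
wrap1 = wrap2 = π + 2β = 210.8082°

wrap1=210.81_deg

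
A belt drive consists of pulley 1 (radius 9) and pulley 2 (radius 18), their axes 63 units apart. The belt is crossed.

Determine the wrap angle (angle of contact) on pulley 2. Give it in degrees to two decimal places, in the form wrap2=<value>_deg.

wrap2=230.75_deg

crossed belt: β = asin((r1+r2)/C) = asin(27/63) = 25.3769°
wrap1 = wrap2 = π + 2β = 230.7539°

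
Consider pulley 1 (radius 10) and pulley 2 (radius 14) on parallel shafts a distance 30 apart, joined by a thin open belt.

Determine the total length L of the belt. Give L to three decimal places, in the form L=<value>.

open belt: β = asin((r2−r1)/C) = asin(4/30) = 7.6623°
wrap1 = π − 2β = 164.6755°
wrap2 = π + 2β = 195.3245°
tangent length = C·cosβ = 29.7321
L = r1·wrap1 + r2·wrap2 + 2·C·cosβ = 10·2.8741 + 14·3.4091 + 2·29.7321 = 135.9324

L=135.932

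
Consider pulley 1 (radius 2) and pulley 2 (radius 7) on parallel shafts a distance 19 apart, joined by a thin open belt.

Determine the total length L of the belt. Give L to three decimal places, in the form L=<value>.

L=67.598

open belt: β = asin((r2−r1)/C) = asin(5/19) = 15.2575°
wrap1 = π − 2β = 149.4850°
wrap2 = π + 2β = 210.5150°
tangent length = C·cosβ = 18.3303
L = r1·wrap1 + r2·wrap2 + 2·C·cosβ = 2·2.6090 + 7·3.6742 + 2·18.3303 = 67.5979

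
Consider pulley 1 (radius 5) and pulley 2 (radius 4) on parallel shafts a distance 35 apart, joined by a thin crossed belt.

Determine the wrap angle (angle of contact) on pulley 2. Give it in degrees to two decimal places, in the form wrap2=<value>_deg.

crossed belt: β = asin((r1+r2)/C) = asin(9/35) = 14.9006°
wrap1 = wrap2 = π + 2β = 209.8012°

wrap2=209.80_deg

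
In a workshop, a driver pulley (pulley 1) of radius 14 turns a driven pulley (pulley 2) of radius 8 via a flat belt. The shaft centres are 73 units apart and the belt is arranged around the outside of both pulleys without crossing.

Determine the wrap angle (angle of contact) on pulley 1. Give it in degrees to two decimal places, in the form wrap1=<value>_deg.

wrap1=189.43_deg

open belt: β = asin((r2−r1)/C) = asin(-6/73) = -4.7146°
wrap1 = π − 2β = 189.4291°
wrap2 = π + 2β = 170.5709°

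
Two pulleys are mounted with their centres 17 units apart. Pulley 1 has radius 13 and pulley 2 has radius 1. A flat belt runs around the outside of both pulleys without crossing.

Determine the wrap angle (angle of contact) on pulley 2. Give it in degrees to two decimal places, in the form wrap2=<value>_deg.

wrap2=90.20_deg

open belt: β = asin((r2−r1)/C) = asin(-12/17) = -44.9009°
wrap1 = π − 2β = 269.8017°
wrap2 = π + 2β = 90.1983°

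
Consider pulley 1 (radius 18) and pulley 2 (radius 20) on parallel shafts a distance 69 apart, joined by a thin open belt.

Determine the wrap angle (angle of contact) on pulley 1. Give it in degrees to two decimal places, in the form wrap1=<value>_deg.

open belt: β = asin((r2−r1)/C) = asin(2/69) = 1.6610°
wrap1 = π − 2β = 176.6780°
wrap2 = π + 2β = 183.3220°

wrap1=176.68_deg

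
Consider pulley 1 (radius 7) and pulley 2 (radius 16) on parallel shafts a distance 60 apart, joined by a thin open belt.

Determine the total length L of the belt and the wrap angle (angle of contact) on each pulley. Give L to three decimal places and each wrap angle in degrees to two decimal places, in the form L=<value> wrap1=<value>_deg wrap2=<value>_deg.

L=193.609 wrap1=162.75_deg wrap2=197.25_deg

open belt: β = asin((r2−r1)/C) = asin(9/60) = 8.6269°
wrap1 = π − 2β = 162.7461°
wrap2 = π + 2β = 197.2539°
tangent length = C·cosβ = 59.3212
L = r1·wrap1 + r2·wrap2 + 2·C·cosβ = 7·2.8405 + 16·3.4427 + 2·59.3212 = 193.6092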